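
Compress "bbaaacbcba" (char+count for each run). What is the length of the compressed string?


Input: bbaaacbcba
Runs:
  'b' x 2 => "b2"
  'a' x 3 => "a3"
  'c' x 1 => "c1"
  'b' x 1 => "b1"
  'c' x 1 => "c1"
  'b' x 1 => "b1"
  'a' x 1 => "a1"
Compressed: "b2a3c1b1c1b1a1"
Compressed length: 14

14


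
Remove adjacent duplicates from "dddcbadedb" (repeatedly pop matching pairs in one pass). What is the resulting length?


Input: dddcbadedb
Stack-based adjacent duplicate removal:
  Read 'd': push. Stack: d
  Read 'd': matches stack top 'd' => pop. Stack: (empty)
  Read 'd': push. Stack: d
  Read 'c': push. Stack: dc
  Read 'b': push. Stack: dcb
  Read 'a': push. Stack: dcba
  Read 'd': push. Stack: dcbad
  Read 'e': push. Stack: dcbade
  Read 'd': push. Stack: dcbaded
  Read 'b': push. Stack: dcbadedb
Final stack: "dcbadedb" (length 8)

8


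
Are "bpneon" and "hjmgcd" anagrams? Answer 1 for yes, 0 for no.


Strings: "bpneon", "hjmgcd"
Sorted first:  bennop
Sorted second: cdghjm
Differ at position 0: 'b' vs 'c' => not anagrams

0


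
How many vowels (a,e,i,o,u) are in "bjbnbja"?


Input: bjbnbja
Checking each character:
  'b' at position 0: consonant
  'j' at position 1: consonant
  'b' at position 2: consonant
  'n' at position 3: consonant
  'b' at position 4: consonant
  'j' at position 5: consonant
  'a' at position 6: vowel (running total: 1)
Total vowels: 1

1


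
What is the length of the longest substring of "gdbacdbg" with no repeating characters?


Input: "gdbacdbg"
Sliding window (track last position of each char):
  Position 0 ('g'): window [0,0] length 1 -- new best
  Position 1 ('d'): window [0,1] length 2 -- new best
  Position 2 ('b'): window [0,2] length 3 -- new best
  Position 3 ('a'): window [0,3] length 4 -- new best
  Position 4 ('c'): window [0,4] length 5 -- new best
  Position 5 ('d'): repeat (last at 1), move window start to 2
  Position 5 ('d'): window [2,5] length 4
  Position 6 ('b'): repeat (last at 2), move window start to 3
  Position 6 ('b'): window [3,6] length 4
  Position 7 ('g'): window [3,7] length 5
Longest substring with no repeats: "gdbac" with length 5

5


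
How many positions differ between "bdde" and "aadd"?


Comparing "bdde" and "aadd" position by position:
  Position 0: 'b' vs 'a' => DIFFER
  Position 1: 'd' vs 'a' => DIFFER
  Position 2: 'd' vs 'd' => same
  Position 3: 'e' vs 'd' => DIFFER
Positions that differ: 3

3


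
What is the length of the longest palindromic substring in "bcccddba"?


Input: "bcccddba"
Checking substrings for palindromes:
  [1:4] "ccc" (len 3) => palindrome
  [1:3] "cc" (len 2) => palindrome
  [2:4] "cc" (len 2) => palindrome
  [4:6] "dd" (len 2) => palindrome
Longest palindromic substring: "ccc" with length 3

3


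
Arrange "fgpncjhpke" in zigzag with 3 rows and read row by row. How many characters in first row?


Zigzag "fgpncjhpke" into 3 rows:
Placing characters:
  'f' => row 0
  'g' => row 1
  'p' => row 2
  'n' => row 1
  'c' => row 0
  'j' => row 1
  'h' => row 2
  'p' => row 1
  'k' => row 0
  'e' => row 1
Rows:
  Row 0: "fck"
  Row 1: "gnjpe"
  Row 2: "ph"
First row length: 3

3


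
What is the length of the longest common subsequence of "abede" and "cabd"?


LCS of "abede" and "cabd"
DP table:
           c    a    b    d
      0    0    0    0    0
  a   0    0    1    1    1
  b   0    0    1    2    2
  e   0    0    1    2    2
  d   0    0    1    2    3
  e   0    0    1    2    3
LCS length = dp[5][4] = 3

3


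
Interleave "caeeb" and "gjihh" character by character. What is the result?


Interleaving "caeeb" and "gjihh":
  Position 0: 'c' from first, 'g' from second => "cg"
  Position 1: 'a' from first, 'j' from second => "aj"
  Position 2: 'e' from first, 'i' from second => "ei"
  Position 3: 'e' from first, 'h' from second => "eh"
  Position 4: 'b' from first, 'h' from second => "bh"
Result: cgajeiehbh

cgajeiehbh


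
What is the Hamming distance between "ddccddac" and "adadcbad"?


Comparing "ddccddac" and "adadcbad" position by position:
  Position 0: 'd' vs 'a' => differ
  Position 1: 'd' vs 'd' => same
  Position 2: 'c' vs 'a' => differ
  Position 3: 'c' vs 'd' => differ
  Position 4: 'd' vs 'c' => differ
  Position 5: 'd' vs 'b' => differ
  Position 6: 'a' vs 'a' => same
  Position 7: 'c' vs 'd' => differ
Total differences (Hamming distance): 6

6


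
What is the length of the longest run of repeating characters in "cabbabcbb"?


Input: "cabbabcbb"
Scanning for longest run:
  Position 1 ('a'): new char, reset run to 1
  Position 2 ('b'): new char, reset run to 1
  Position 3 ('b'): continues run of 'b', length=2
  Position 4 ('a'): new char, reset run to 1
  Position 5 ('b'): new char, reset run to 1
  Position 6 ('c'): new char, reset run to 1
  Position 7 ('b'): new char, reset run to 1
  Position 8 ('b'): continues run of 'b', length=2
Longest run: 'b' with length 2

2


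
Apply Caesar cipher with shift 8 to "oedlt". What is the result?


Caesar cipher: shift "oedlt" by 8
  'o' (pos 14) + 8 = pos 22 = 'w'
  'e' (pos 4) + 8 = pos 12 = 'm'
  'd' (pos 3) + 8 = pos 11 = 'l'
  'l' (pos 11) + 8 = pos 19 = 't'
  't' (pos 19) + 8 = pos 1 = 'b'
Result: wmltb

wmltb


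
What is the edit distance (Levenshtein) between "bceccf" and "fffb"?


Computing edit distance: "bceccf" -> "fffb"
DP table:
           f    f    f    b
      0    1    2    3    4
  b   1    1    2    3    3
  c   2    2    2    3    4
  e   3    3    3    3    4
  c   4    4    4    4    4
  c   5    5    5    5    5
  f   6    5    5    5    6
Edit distance = dp[6][4] = 6

6


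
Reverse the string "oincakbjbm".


Input: oincakbjbm
Reading characters right to left:
  Position 9: 'm'
  Position 8: 'b'
  Position 7: 'j'
  Position 6: 'b'
  Position 5: 'k'
  Position 4: 'a'
  Position 3: 'c'
  Position 2: 'n'
  Position 1: 'i'
  Position 0: 'o'
Reversed: mbjbkacnio

mbjbkacnio


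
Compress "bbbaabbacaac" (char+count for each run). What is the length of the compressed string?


Input: bbbaabbacaac
Runs:
  'b' x 3 => "b3"
  'a' x 2 => "a2"
  'b' x 2 => "b2"
  'a' x 1 => "a1"
  'c' x 1 => "c1"
  'a' x 2 => "a2"
  'c' x 1 => "c1"
Compressed: "b3a2b2a1c1a2c1"
Compressed length: 14

14


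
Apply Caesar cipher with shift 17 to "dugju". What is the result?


Caesar cipher: shift "dugju" by 17
  'd' (pos 3) + 17 = pos 20 = 'u'
  'u' (pos 20) + 17 = pos 11 = 'l'
  'g' (pos 6) + 17 = pos 23 = 'x'
  'j' (pos 9) + 17 = pos 0 = 'a'
  'u' (pos 20) + 17 = pos 11 = 'l'
Result: ulxal

ulxal


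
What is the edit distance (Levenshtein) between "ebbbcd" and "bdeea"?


Computing edit distance: "ebbbcd" -> "bdeea"
DP table:
           b    d    e    e    a
      0    1    2    3    4    5
  e   1    1    2    2    3    4
  b   2    1    2    3    3    4
  b   3    2    2    3    4    4
  b   4    3    3    3    4    5
  c   5    4    4    4    4    5
  d   6    5    4    5    5    5
Edit distance = dp[6][5] = 5

5


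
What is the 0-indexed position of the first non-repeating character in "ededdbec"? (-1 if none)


Input: ededdbec
Character frequencies:
  'b': 1
  'c': 1
  'd': 3
  'e': 3
Scanning left to right for freq == 1:
  Position 0 ('e'): freq=3, skip
  Position 1 ('d'): freq=3, skip
  Position 2 ('e'): freq=3, skip
  Position 3 ('d'): freq=3, skip
  Position 4 ('d'): freq=3, skip
  Position 5 ('b'): unique! => answer = 5

5


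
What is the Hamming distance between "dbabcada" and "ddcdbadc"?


Comparing "dbabcada" and "ddcdbadc" position by position:
  Position 0: 'd' vs 'd' => same
  Position 1: 'b' vs 'd' => differ
  Position 2: 'a' vs 'c' => differ
  Position 3: 'b' vs 'd' => differ
  Position 4: 'c' vs 'b' => differ
  Position 5: 'a' vs 'a' => same
  Position 6: 'd' vs 'd' => same
  Position 7: 'a' vs 'c' => differ
Total differences (Hamming distance): 5

5


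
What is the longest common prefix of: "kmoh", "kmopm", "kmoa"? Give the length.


Words: kmoh, kmopm, kmoa
  Position 0: all 'k' => match
  Position 1: all 'm' => match
  Position 2: all 'o' => match
  Position 3: ('h', 'p', 'a') => mismatch, stop
LCP = "kmo" (length 3)

3


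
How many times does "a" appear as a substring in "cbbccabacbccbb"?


Searching for "a" in "cbbccabacbccbb"
Scanning each position:
  Position 0: "c" => no
  Position 1: "b" => no
  Position 2: "b" => no
  Position 3: "c" => no
  Position 4: "c" => no
  Position 5: "a" => MATCH
  Position 6: "b" => no
  Position 7: "a" => MATCH
  Position 8: "c" => no
  Position 9: "b" => no
  Position 10: "c" => no
  Position 11: "c" => no
  Position 12: "b" => no
  Position 13: "b" => no
Total occurrences: 2

2


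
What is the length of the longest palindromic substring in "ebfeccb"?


Input: "ebfeccb"
Checking substrings for palindromes:
  [4:6] "cc" (len 2) => palindrome
Longest palindromic substring: "cc" with length 2

2


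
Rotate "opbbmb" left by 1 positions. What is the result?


Input: "opbbmb", rotate left by 1
First 1 characters: "o"
Remaining characters: "pbbmb"
Concatenate remaining + first: "pbbmb" + "o" = "pbbmbo"

pbbmbo


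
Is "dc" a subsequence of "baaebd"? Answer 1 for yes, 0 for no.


Check if "dc" is a subsequence of "baaebd"
Greedy scan:
  Position 0 ('b'): no match needed
  Position 1 ('a'): no match needed
  Position 2 ('a'): no match needed
  Position 3 ('e'): no match needed
  Position 4 ('b'): no match needed
  Position 5 ('d'): matches sub[0] = 'd'
Only matched 1/2 characters => not a subsequence

0


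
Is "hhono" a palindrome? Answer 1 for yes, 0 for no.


Input: hhono
Reversed: onohh
  Compare pos 0 ('h') with pos 4 ('o'): MISMATCH
  Compare pos 1 ('h') with pos 3 ('n'): MISMATCH
Result: not a palindrome

0


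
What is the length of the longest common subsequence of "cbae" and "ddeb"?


LCS of "cbae" and "ddeb"
DP table:
           d    d    e    b
      0    0    0    0    0
  c   0    0    0    0    0
  b   0    0    0    0    1
  a   0    0    0    0    1
  e   0    0    0    1    1
LCS length = dp[4][4] = 1

1


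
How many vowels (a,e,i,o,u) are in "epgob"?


Input: epgob
Checking each character:
  'e' at position 0: vowel (running total: 1)
  'p' at position 1: consonant
  'g' at position 2: consonant
  'o' at position 3: vowel (running total: 2)
  'b' at position 4: consonant
Total vowels: 2

2


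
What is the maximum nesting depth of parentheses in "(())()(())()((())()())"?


Input: "(())()(())()((())()())"
Tracking depth:
  Position 0 '(': depth becomes 1
  Position 1 '(': depth becomes 2
  Position 2 ')': depth becomes 1
  Position 3 ')': depth becomes 0
  Position 4 '(': depth becomes 1
  Position 5 ')': depth becomes 0
  Position 6 '(': depth becomes 1
  Position 7 '(': depth becomes 2
  Position 8 ')': depth becomes 1
  Position 9 ')': depth becomes 0
  Position 10 '(': depth becomes 1
  Position 11 ')': depth becomes 0
  Position 12 '(': depth becomes 1
  Position 13 '(': depth becomes 2
  Position 14 '(': depth becomes 3
  Position 15 ')': depth becomes 2
  Position 16 ')': depth becomes 1
  Position 17 '(': depth becomes 2
  Position 18 ')': depth becomes 1
  Position 19 '(': depth becomes 2
  Position 20 ')': depth becomes 1
  Position 21 ')': depth becomes 0
Maximum depth reached: 3

3


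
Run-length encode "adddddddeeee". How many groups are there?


Input: adddddddeeee
Scanning for consecutive runs:
  Group 1: 'a' x 1 (positions 0-0)
  Group 2: 'd' x 7 (positions 1-7)
  Group 3: 'e' x 4 (positions 8-11)
Total groups: 3

3


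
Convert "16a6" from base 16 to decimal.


Input: "16a6" in base 16
Positional expansion:
  Digit '1' (value 1) x 16^3 = 4096
  Digit '6' (value 6) x 16^2 = 1536
  Digit 'a' (value 10) x 16^1 = 160
  Digit '6' (value 6) x 16^0 = 6
Sum = 5798

5798


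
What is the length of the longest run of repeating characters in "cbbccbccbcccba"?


Input: "cbbccbccbcccba"
Scanning for longest run:
  Position 1 ('b'): new char, reset run to 1
  Position 2 ('b'): continues run of 'b', length=2
  Position 3 ('c'): new char, reset run to 1
  Position 4 ('c'): continues run of 'c', length=2
  Position 5 ('b'): new char, reset run to 1
  Position 6 ('c'): new char, reset run to 1
  Position 7 ('c'): continues run of 'c', length=2
  Position 8 ('b'): new char, reset run to 1
  Position 9 ('c'): new char, reset run to 1
  Position 10 ('c'): continues run of 'c', length=2
  Position 11 ('c'): continues run of 'c', length=3
  Position 12 ('b'): new char, reset run to 1
  Position 13 ('a'): new char, reset run to 1
Longest run: 'c' with length 3

3


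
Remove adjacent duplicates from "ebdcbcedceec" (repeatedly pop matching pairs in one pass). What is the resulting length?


Input: ebdcbcedceec
Stack-based adjacent duplicate removal:
  Read 'e': push. Stack: e
  Read 'b': push. Stack: eb
  Read 'd': push. Stack: ebd
  Read 'c': push. Stack: ebdc
  Read 'b': push. Stack: ebdcb
  Read 'c': push. Stack: ebdcbc
  Read 'e': push. Stack: ebdcbce
  Read 'd': push. Stack: ebdcbced
  Read 'c': push. Stack: ebdcbcedc
  Read 'e': push. Stack: ebdcbcedce
  Read 'e': matches stack top 'e' => pop. Stack: ebdcbcedc
  Read 'c': matches stack top 'c' => pop. Stack: ebdcbced
Final stack: "ebdcbced" (length 8)

8


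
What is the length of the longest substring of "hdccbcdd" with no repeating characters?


Input: "hdccbcdd"
Sliding window (track last position of each char):
  Position 0 ('h'): window [0,0] length 1 -- new best
  Position 1 ('d'): window [0,1] length 2 -- new best
  Position 2 ('c'): window [0,2] length 3 -- new best
  Position 3 ('c'): repeat (last at 2), move window start to 3
  Position 3 ('c'): window [3,3] length 1
  Position 4 ('b'): window [3,4] length 2
  Position 5 ('c'): repeat (last at 3), move window start to 4
  Position 5 ('c'): window [4,5] length 2
  Position 6 ('d'): window [4,6] length 3
  Position 7 ('d'): repeat (last at 6), move window start to 7
  Position 7 ('d'): window [7,7] length 1
Longest substring with no repeats: "hdc" with length 3

3


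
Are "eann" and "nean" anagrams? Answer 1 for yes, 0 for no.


Strings: "eann", "nean"
Sorted first:  aenn
Sorted second: aenn
Sorted forms match => anagrams

1


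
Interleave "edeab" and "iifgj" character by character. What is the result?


Interleaving "edeab" and "iifgj":
  Position 0: 'e' from first, 'i' from second => "ei"
  Position 1: 'd' from first, 'i' from second => "di"
  Position 2: 'e' from first, 'f' from second => "ef"
  Position 3: 'a' from first, 'g' from second => "ag"
  Position 4: 'b' from first, 'j' from second => "bj"
Result: eidiefagbj

eidiefagbj


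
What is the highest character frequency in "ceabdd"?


Input: ceabdd
Character counts:
  'a': 1
  'b': 1
  'c': 1
  'd': 2
  'e': 1
Maximum frequency: 2

2


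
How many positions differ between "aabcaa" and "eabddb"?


Comparing "aabcaa" and "eabddb" position by position:
  Position 0: 'a' vs 'e' => DIFFER
  Position 1: 'a' vs 'a' => same
  Position 2: 'b' vs 'b' => same
  Position 3: 'c' vs 'd' => DIFFER
  Position 4: 'a' vs 'd' => DIFFER
  Position 5: 'a' vs 'b' => DIFFER
Positions that differ: 4

4


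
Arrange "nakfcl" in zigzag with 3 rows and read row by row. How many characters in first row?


Zigzag "nakfcl" into 3 rows:
Placing characters:
  'n' => row 0
  'a' => row 1
  'k' => row 2
  'f' => row 1
  'c' => row 0
  'l' => row 1
Rows:
  Row 0: "nc"
  Row 1: "afl"
  Row 2: "k"
First row length: 2

2


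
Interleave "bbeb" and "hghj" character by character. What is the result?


Interleaving "bbeb" and "hghj":
  Position 0: 'b' from first, 'h' from second => "bh"
  Position 1: 'b' from first, 'g' from second => "bg"
  Position 2: 'e' from first, 'h' from second => "eh"
  Position 3: 'b' from first, 'j' from second => "bj"
Result: bhbgehbj

bhbgehbj


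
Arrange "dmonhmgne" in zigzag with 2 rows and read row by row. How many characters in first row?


Zigzag "dmonhmgne" into 2 rows:
Placing characters:
  'd' => row 0
  'm' => row 1
  'o' => row 0
  'n' => row 1
  'h' => row 0
  'm' => row 1
  'g' => row 0
  'n' => row 1
  'e' => row 0
Rows:
  Row 0: "dohge"
  Row 1: "mnmn"
First row length: 5

5


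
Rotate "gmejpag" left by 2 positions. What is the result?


Input: "gmejpag", rotate left by 2
First 2 characters: "gm"
Remaining characters: "ejpag"
Concatenate remaining + first: "ejpag" + "gm" = "ejpaggm"

ejpaggm


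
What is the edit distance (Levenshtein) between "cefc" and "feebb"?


Computing edit distance: "cefc" -> "feebb"
DP table:
           f    e    e    b    b
      0    1    2    3    4    5
  c   1    1    2    3    4    5
  e   2    2    1    2    3    4
  f   3    2    2    2    3    4
  c   4    3    3    3    3    4
Edit distance = dp[4][5] = 4

4


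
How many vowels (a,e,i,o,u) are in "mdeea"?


Input: mdeea
Checking each character:
  'm' at position 0: consonant
  'd' at position 1: consonant
  'e' at position 2: vowel (running total: 1)
  'e' at position 3: vowel (running total: 2)
  'a' at position 4: vowel (running total: 3)
Total vowels: 3

3


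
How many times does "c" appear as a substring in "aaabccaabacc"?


Searching for "c" in "aaabccaabacc"
Scanning each position:
  Position 0: "a" => no
  Position 1: "a" => no
  Position 2: "a" => no
  Position 3: "b" => no
  Position 4: "c" => MATCH
  Position 5: "c" => MATCH
  Position 6: "a" => no
  Position 7: "a" => no
  Position 8: "b" => no
  Position 9: "a" => no
  Position 10: "c" => MATCH
  Position 11: "c" => MATCH
Total occurrences: 4

4


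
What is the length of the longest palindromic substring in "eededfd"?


Input: "eededfd"
Checking substrings for palindromes:
  [1:4] "ede" (len 3) => palindrome
  [2:5] "ded" (len 3) => palindrome
  [4:7] "dfd" (len 3) => palindrome
  [0:2] "ee" (len 2) => palindrome
Longest palindromic substring: "ede" with length 3

3


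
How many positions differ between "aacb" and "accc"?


Comparing "aacb" and "accc" position by position:
  Position 0: 'a' vs 'a' => same
  Position 1: 'a' vs 'c' => DIFFER
  Position 2: 'c' vs 'c' => same
  Position 3: 'b' vs 'c' => DIFFER
Positions that differ: 2

2


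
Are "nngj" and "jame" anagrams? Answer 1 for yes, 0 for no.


Strings: "nngj", "jame"
Sorted first:  gjnn
Sorted second: aejm
Differ at position 0: 'g' vs 'a' => not anagrams

0


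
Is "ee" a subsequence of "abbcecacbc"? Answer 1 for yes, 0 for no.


Check if "ee" is a subsequence of "abbcecacbc"
Greedy scan:
  Position 0 ('a'): no match needed
  Position 1 ('b'): no match needed
  Position 2 ('b'): no match needed
  Position 3 ('c'): no match needed
  Position 4 ('e'): matches sub[0] = 'e'
  Position 5 ('c'): no match needed
  Position 6 ('a'): no match needed
  Position 7 ('c'): no match needed
  Position 8 ('b'): no match needed
  Position 9 ('c'): no match needed
Only matched 1/2 characters => not a subsequence

0


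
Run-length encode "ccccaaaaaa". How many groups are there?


Input: ccccaaaaaa
Scanning for consecutive runs:
  Group 1: 'c' x 4 (positions 0-3)
  Group 2: 'a' x 6 (positions 4-9)
Total groups: 2

2


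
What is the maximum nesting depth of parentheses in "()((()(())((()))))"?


Input: "()((()(())((()))))"
Tracking depth:
  Position 0 '(': depth becomes 1
  Position 1 ')': depth becomes 0
  Position 2 '(': depth becomes 1
  Position 3 '(': depth becomes 2
  Position 4 '(': depth becomes 3
  Position 5 ')': depth becomes 2
  Position 6 '(': depth becomes 3
  Position 7 '(': depth becomes 4
  Position 8 ')': depth becomes 3
  Position 9 ')': depth becomes 2
  Position 10 '(': depth becomes 3
  Position 11 '(': depth becomes 4
  Position 12 '(': depth becomes 5
  Position 13 ')': depth becomes 4
  Position 14 ')': depth becomes 3
  Position 15 ')': depth becomes 2
  Position 16 ')': depth becomes 1
  Position 17 ')': depth becomes 0
Maximum depth reached: 5

5


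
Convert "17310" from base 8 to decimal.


Input: "17310" in base 8
Positional expansion:
  Digit '1' (value 1) x 8^4 = 4096
  Digit '7' (value 7) x 8^3 = 3584
  Digit '3' (value 3) x 8^2 = 192
  Digit '1' (value 1) x 8^1 = 8
  Digit '0' (value 0) x 8^0 = 0
Sum = 7880

7880


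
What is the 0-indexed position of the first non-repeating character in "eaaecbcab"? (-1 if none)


Input: eaaecbcab
Character frequencies:
  'a': 3
  'b': 2
  'c': 2
  'e': 2
Scanning left to right for freq == 1:
  Position 0 ('e'): freq=2, skip
  Position 1 ('a'): freq=3, skip
  Position 2 ('a'): freq=3, skip
  Position 3 ('e'): freq=2, skip
  Position 4 ('c'): freq=2, skip
  Position 5 ('b'): freq=2, skip
  Position 6 ('c'): freq=2, skip
  Position 7 ('a'): freq=3, skip
  Position 8 ('b'): freq=2, skip
  No unique character found => answer = -1

-1


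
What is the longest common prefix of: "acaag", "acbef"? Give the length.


Words: acaag, acbef
  Position 0: all 'a' => match
  Position 1: all 'c' => match
  Position 2: ('a', 'b') => mismatch, stop
LCP = "ac" (length 2)

2


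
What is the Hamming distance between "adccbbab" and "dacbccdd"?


Comparing "adccbbab" and "dacbccdd" position by position:
  Position 0: 'a' vs 'd' => differ
  Position 1: 'd' vs 'a' => differ
  Position 2: 'c' vs 'c' => same
  Position 3: 'c' vs 'b' => differ
  Position 4: 'b' vs 'c' => differ
  Position 5: 'b' vs 'c' => differ
  Position 6: 'a' vs 'd' => differ
  Position 7: 'b' vs 'd' => differ
Total differences (Hamming distance): 7

7


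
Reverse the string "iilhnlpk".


Input: iilhnlpk
Reading characters right to left:
  Position 7: 'k'
  Position 6: 'p'
  Position 5: 'l'
  Position 4: 'n'
  Position 3: 'h'
  Position 2: 'l'
  Position 1: 'i'
  Position 0: 'i'
Reversed: kplnhlii

kplnhlii


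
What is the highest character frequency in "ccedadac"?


Input: ccedadac
Character counts:
  'a': 2
  'c': 3
  'd': 2
  'e': 1
Maximum frequency: 3

3


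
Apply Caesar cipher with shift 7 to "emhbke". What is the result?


Caesar cipher: shift "emhbke" by 7
  'e' (pos 4) + 7 = pos 11 = 'l'
  'm' (pos 12) + 7 = pos 19 = 't'
  'h' (pos 7) + 7 = pos 14 = 'o'
  'b' (pos 1) + 7 = pos 8 = 'i'
  'k' (pos 10) + 7 = pos 17 = 'r'
  'e' (pos 4) + 7 = pos 11 = 'l'
Result: ltoirl

ltoirl


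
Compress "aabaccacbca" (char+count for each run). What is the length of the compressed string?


Input: aabaccacbca
Runs:
  'a' x 2 => "a2"
  'b' x 1 => "b1"
  'a' x 1 => "a1"
  'c' x 2 => "c2"
  'a' x 1 => "a1"
  'c' x 1 => "c1"
  'b' x 1 => "b1"
  'c' x 1 => "c1"
  'a' x 1 => "a1"
Compressed: "a2b1a1c2a1c1b1c1a1"
Compressed length: 18

18


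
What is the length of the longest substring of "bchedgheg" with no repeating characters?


Input: "bchedgheg"
Sliding window (track last position of each char):
  Position 0 ('b'): window [0,0] length 1 -- new best
  Position 1 ('c'): window [0,1] length 2 -- new best
  Position 2 ('h'): window [0,2] length 3 -- new best
  Position 3 ('e'): window [0,3] length 4 -- new best
  Position 4 ('d'): window [0,4] length 5 -- new best
  Position 5 ('g'): window [0,5] length 6 -- new best
  Position 6 ('h'): repeat (last at 2), move window start to 3
  Position 6 ('h'): window [3,6] length 4
  Position 7 ('e'): repeat (last at 3), move window start to 4
  Position 7 ('e'): window [4,7] length 4
  Position 8 ('g'): repeat (last at 5), move window start to 6
  Position 8 ('g'): window [6,8] length 3
Longest substring with no repeats: "bchedg" with length 6

6


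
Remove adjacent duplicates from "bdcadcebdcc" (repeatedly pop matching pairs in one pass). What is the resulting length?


Input: bdcadcebdcc
Stack-based adjacent duplicate removal:
  Read 'b': push. Stack: b
  Read 'd': push. Stack: bd
  Read 'c': push. Stack: bdc
  Read 'a': push. Stack: bdca
  Read 'd': push. Stack: bdcad
  Read 'c': push. Stack: bdcadc
  Read 'e': push. Stack: bdcadce
  Read 'b': push. Stack: bdcadceb
  Read 'd': push. Stack: bdcadcebd
  Read 'c': push. Stack: bdcadcebdc
  Read 'c': matches stack top 'c' => pop. Stack: bdcadcebd
Final stack: "bdcadcebd" (length 9)

9


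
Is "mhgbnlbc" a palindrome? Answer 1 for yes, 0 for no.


Input: mhgbnlbc
Reversed: cblnbghm
  Compare pos 0 ('m') with pos 7 ('c'): MISMATCH
  Compare pos 1 ('h') with pos 6 ('b'): MISMATCH
  Compare pos 2 ('g') with pos 5 ('l'): MISMATCH
  Compare pos 3 ('b') with pos 4 ('n'): MISMATCH
Result: not a palindrome

0


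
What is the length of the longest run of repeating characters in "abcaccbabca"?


Input: "abcaccbabca"
Scanning for longest run:
  Position 1 ('b'): new char, reset run to 1
  Position 2 ('c'): new char, reset run to 1
  Position 3 ('a'): new char, reset run to 1
  Position 4 ('c'): new char, reset run to 1
  Position 5 ('c'): continues run of 'c', length=2
  Position 6 ('b'): new char, reset run to 1
  Position 7 ('a'): new char, reset run to 1
  Position 8 ('b'): new char, reset run to 1
  Position 9 ('c'): new char, reset run to 1
  Position 10 ('a'): new char, reset run to 1
Longest run: 'c' with length 2

2


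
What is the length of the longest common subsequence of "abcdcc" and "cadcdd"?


LCS of "abcdcc" and "cadcdd"
DP table:
           c    a    d    c    d    d
      0    0    0    0    0    0    0
  a   0    0    1    1    1    1    1
  b   0    0    1    1    1    1    1
  c   0    1    1    1    2    2    2
  d   0    1    1    2    2    3    3
  c   0    1    1    2    3    3    3
  c   0    1    1    2    3    3    3
LCS length = dp[6][6] = 3

3


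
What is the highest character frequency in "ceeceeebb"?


Input: ceeceeebb
Character counts:
  'b': 2
  'c': 2
  'e': 5
Maximum frequency: 5

5


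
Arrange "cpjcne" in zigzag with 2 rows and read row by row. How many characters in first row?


Zigzag "cpjcne" into 2 rows:
Placing characters:
  'c' => row 0
  'p' => row 1
  'j' => row 0
  'c' => row 1
  'n' => row 0
  'e' => row 1
Rows:
  Row 0: "cjn"
  Row 1: "pce"
First row length: 3

3


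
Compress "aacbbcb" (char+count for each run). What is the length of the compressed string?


Input: aacbbcb
Runs:
  'a' x 2 => "a2"
  'c' x 1 => "c1"
  'b' x 2 => "b2"
  'c' x 1 => "c1"
  'b' x 1 => "b1"
Compressed: "a2c1b2c1b1"
Compressed length: 10

10


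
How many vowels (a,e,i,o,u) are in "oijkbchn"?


Input: oijkbchn
Checking each character:
  'o' at position 0: vowel (running total: 1)
  'i' at position 1: vowel (running total: 2)
  'j' at position 2: consonant
  'k' at position 3: consonant
  'b' at position 4: consonant
  'c' at position 5: consonant
  'h' at position 6: consonant
  'n' at position 7: consonant
Total vowels: 2

2


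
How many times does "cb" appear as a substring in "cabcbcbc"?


Searching for "cb" in "cabcbcbc"
Scanning each position:
  Position 0: "ca" => no
  Position 1: "ab" => no
  Position 2: "bc" => no
  Position 3: "cb" => MATCH
  Position 4: "bc" => no
  Position 5: "cb" => MATCH
  Position 6: "bc" => no
Total occurrences: 2

2


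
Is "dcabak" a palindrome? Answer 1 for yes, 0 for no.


Input: dcabak
Reversed: kabacd
  Compare pos 0 ('d') with pos 5 ('k'): MISMATCH
  Compare pos 1 ('c') with pos 4 ('a'): MISMATCH
  Compare pos 2 ('a') with pos 3 ('b'): MISMATCH
Result: not a palindrome

0


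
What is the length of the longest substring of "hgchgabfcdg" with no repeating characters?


Input: "hgchgabfcdg"
Sliding window (track last position of each char):
  Position 0 ('h'): window [0,0] length 1 -- new best
  Position 1 ('g'): window [0,1] length 2 -- new best
  Position 2 ('c'): window [0,2] length 3 -- new best
  Position 3 ('h'): repeat (last at 0), move window start to 1
  Position 3 ('h'): window [1,3] length 3
  Position 4 ('g'): repeat (last at 1), move window start to 2
  Position 4 ('g'): window [2,4] length 3
  Position 5 ('a'): window [2,5] length 4 -- new best
  Position 6 ('b'): window [2,6] length 5 -- new best
  Position 7 ('f'): window [2,7] length 6 -- new best
  Position 8 ('c'): repeat (last at 2), move window start to 3
  Position 8 ('c'): window [3,8] length 6
  Position 9 ('d'): window [3,9] length 7 -- new best
  Position 10 ('g'): repeat (last at 4), move window start to 5
  Position 10 ('g'): window [5,10] length 6
Longest substring with no repeats: "hgabfcd" with length 7

7


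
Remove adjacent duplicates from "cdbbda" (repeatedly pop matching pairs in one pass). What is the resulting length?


Input: cdbbda
Stack-based adjacent duplicate removal:
  Read 'c': push. Stack: c
  Read 'd': push. Stack: cd
  Read 'b': push. Stack: cdb
  Read 'b': matches stack top 'b' => pop. Stack: cd
  Read 'd': matches stack top 'd' => pop. Stack: c
  Read 'a': push. Stack: ca
Final stack: "ca" (length 2)

2


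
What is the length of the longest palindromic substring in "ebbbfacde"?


Input: "ebbbfacde"
Checking substrings for palindromes:
  [1:4] "bbb" (len 3) => palindrome
  [1:3] "bb" (len 2) => palindrome
  [2:4] "bb" (len 2) => palindrome
Longest palindromic substring: "bbb" with length 3

3


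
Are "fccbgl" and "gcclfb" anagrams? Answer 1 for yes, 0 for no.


Strings: "fccbgl", "gcclfb"
Sorted first:  bccfgl
Sorted second: bccfgl
Sorted forms match => anagrams

1


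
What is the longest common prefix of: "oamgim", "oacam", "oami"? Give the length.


Words: oamgim, oacam, oami
  Position 0: all 'o' => match
  Position 1: all 'a' => match
  Position 2: ('m', 'c', 'm') => mismatch, stop
LCP = "oa" (length 2)

2


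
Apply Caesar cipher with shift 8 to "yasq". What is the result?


Caesar cipher: shift "yasq" by 8
  'y' (pos 24) + 8 = pos 6 = 'g'
  'a' (pos 0) + 8 = pos 8 = 'i'
  's' (pos 18) + 8 = pos 0 = 'a'
  'q' (pos 16) + 8 = pos 24 = 'y'
Result: giay

giay


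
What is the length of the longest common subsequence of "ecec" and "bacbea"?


LCS of "ecec" and "bacbea"
DP table:
           b    a    c    b    e    a
      0    0    0    0    0    0    0
  e   0    0    0    0    0    1    1
  c   0    0    0    1    1    1    1
  e   0    0    0    1    1    2    2
  c   0    0    0    1    1    2    2
LCS length = dp[4][6] = 2

2


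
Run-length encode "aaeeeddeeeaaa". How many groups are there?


Input: aaeeeddeeeaaa
Scanning for consecutive runs:
  Group 1: 'a' x 2 (positions 0-1)
  Group 2: 'e' x 3 (positions 2-4)
  Group 3: 'd' x 2 (positions 5-6)
  Group 4: 'e' x 3 (positions 7-9)
  Group 5: 'a' x 3 (positions 10-12)
Total groups: 5

5


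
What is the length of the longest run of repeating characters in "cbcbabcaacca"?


Input: "cbcbabcaacca"
Scanning for longest run:
  Position 1 ('b'): new char, reset run to 1
  Position 2 ('c'): new char, reset run to 1
  Position 3 ('b'): new char, reset run to 1
  Position 4 ('a'): new char, reset run to 1
  Position 5 ('b'): new char, reset run to 1
  Position 6 ('c'): new char, reset run to 1
  Position 7 ('a'): new char, reset run to 1
  Position 8 ('a'): continues run of 'a', length=2
  Position 9 ('c'): new char, reset run to 1
  Position 10 ('c'): continues run of 'c', length=2
  Position 11 ('a'): new char, reset run to 1
Longest run: 'a' with length 2

2


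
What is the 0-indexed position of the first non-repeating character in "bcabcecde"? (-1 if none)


Input: bcabcecde
Character frequencies:
  'a': 1
  'b': 2
  'c': 3
  'd': 1
  'e': 2
Scanning left to right for freq == 1:
  Position 0 ('b'): freq=2, skip
  Position 1 ('c'): freq=3, skip
  Position 2 ('a'): unique! => answer = 2

2


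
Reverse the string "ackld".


Input: ackld
Reading characters right to left:
  Position 4: 'd'
  Position 3: 'l'
  Position 2: 'k'
  Position 1: 'c'
  Position 0: 'a'
Reversed: dlkca

dlkca


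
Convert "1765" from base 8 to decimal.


Input: "1765" in base 8
Positional expansion:
  Digit '1' (value 1) x 8^3 = 512
  Digit '7' (value 7) x 8^2 = 448
  Digit '6' (value 6) x 8^1 = 48
  Digit '5' (value 5) x 8^0 = 5
Sum = 1013

1013


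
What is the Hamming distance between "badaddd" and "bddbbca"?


Comparing "badaddd" and "bddbbca" position by position:
  Position 0: 'b' vs 'b' => same
  Position 1: 'a' vs 'd' => differ
  Position 2: 'd' vs 'd' => same
  Position 3: 'a' vs 'b' => differ
  Position 4: 'd' vs 'b' => differ
  Position 5: 'd' vs 'c' => differ
  Position 6: 'd' vs 'a' => differ
Total differences (Hamming distance): 5

5


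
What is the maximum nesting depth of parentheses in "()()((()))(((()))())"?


Input: "()()((()))(((()))())"
Tracking depth:
  Position 0 '(': depth becomes 1
  Position 1 ')': depth becomes 0
  Position 2 '(': depth becomes 1
  Position 3 ')': depth becomes 0
  Position 4 '(': depth becomes 1
  Position 5 '(': depth becomes 2
  Position 6 '(': depth becomes 3
  Position 7 ')': depth becomes 2
  Position 8 ')': depth becomes 1
  Position 9 ')': depth becomes 0
  Position 10 '(': depth becomes 1
  Position 11 '(': depth becomes 2
  Position 12 '(': depth becomes 3
  Position 13 '(': depth becomes 4
  Position 14 ')': depth becomes 3
  Position 15 ')': depth becomes 2
  Position 16 ')': depth becomes 1
  Position 17 '(': depth becomes 2
  Position 18 ')': depth becomes 1
  Position 19 ')': depth becomes 0
Maximum depth reached: 4

4


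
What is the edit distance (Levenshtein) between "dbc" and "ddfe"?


Computing edit distance: "dbc" -> "ddfe"
DP table:
           d    d    f    e
      0    1    2    3    4
  d   1    0    1    2    3
  b   2    1    1    2    3
  c   3    2    2    2    3
Edit distance = dp[3][4] = 3

3


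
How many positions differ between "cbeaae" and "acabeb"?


Comparing "cbeaae" and "acabeb" position by position:
  Position 0: 'c' vs 'a' => DIFFER
  Position 1: 'b' vs 'c' => DIFFER
  Position 2: 'e' vs 'a' => DIFFER
  Position 3: 'a' vs 'b' => DIFFER
  Position 4: 'a' vs 'e' => DIFFER
  Position 5: 'e' vs 'b' => DIFFER
Positions that differ: 6

6


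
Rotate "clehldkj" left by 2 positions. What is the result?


Input: "clehldkj", rotate left by 2
First 2 characters: "cl"
Remaining characters: "ehldkj"
Concatenate remaining + first: "ehldkj" + "cl" = "ehldkjcl"

ehldkjcl


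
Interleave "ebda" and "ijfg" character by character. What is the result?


Interleaving "ebda" and "ijfg":
  Position 0: 'e' from first, 'i' from second => "ei"
  Position 1: 'b' from first, 'j' from second => "bj"
  Position 2: 'd' from first, 'f' from second => "df"
  Position 3: 'a' from first, 'g' from second => "ag"
Result: eibjdfag

eibjdfag


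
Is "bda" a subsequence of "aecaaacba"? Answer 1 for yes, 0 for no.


Check if "bda" is a subsequence of "aecaaacba"
Greedy scan:
  Position 0 ('a'): no match needed
  Position 1 ('e'): no match needed
  Position 2 ('c'): no match needed
  Position 3 ('a'): no match needed
  Position 4 ('a'): no match needed
  Position 5 ('a'): no match needed
  Position 6 ('c'): no match needed
  Position 7 ('b'): matches sub[0] = 'b'
  Position 8 ('a'): no match needed
Only matched 1/3 characters => not a subsequence

0


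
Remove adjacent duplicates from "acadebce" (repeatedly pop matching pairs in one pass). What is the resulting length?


Input: acadebce
Stack-based adjacent duplicate removal:
  Read 'a': push. Stack: a
  Read 'c': push. Stack: ac
  Read 'a': push. Stack: aca
  Read 'd': push. Stack: acad
  Read 'e': push. Stack: acade
  Read 'b': push. Stack: acadeb
  Read 'c': push. Stack: acadebc
  Read 'e': push. Stack: acadebce
Final stack: "acadebce" (length 8)

8


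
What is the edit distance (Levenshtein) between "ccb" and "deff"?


Computing edit distance: "ccb" -> "deff"
DP table:
           d    e    f    f
      0    1    2    3    4
  c   1    1    2    3    4
  c   2    2    2    3    4
  b   3    3    3    3    4
Edit distance = dp[3][4] = 4

4


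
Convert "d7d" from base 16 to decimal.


Input: "d7d" in base 16
Positional expansion:
  Digit 'd' (value 13) x 16^2 = 3328
  Digit '7' (value 7) x 16^1 = 112
  Digit 'd' (value 13) x 16^0 = 13
Sum = 3453

3453


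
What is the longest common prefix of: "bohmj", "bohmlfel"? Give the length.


Words: bohmj, bohmlfel
  Position 0: all 'b' => match
  Position 1: all 'o' => match
  Position 2: all 'h' => match
  Position 3: all 'm' => match
  Position 4: ('j', 'l') => mismatch, stop
LCP = "bohm" (length 4)

4


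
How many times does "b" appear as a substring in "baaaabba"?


Searching for "b" in "baaaabba"
Scanning each position:
  Position 0: "b" => MATCH
  Position 1: "a" => no
  Position 2: "a" => no
  Position 3: "a" => no
  Position 4: "a" => no
  Position 5: "b" => MATCH
  Position 6: "b" => MATCH
  Position 7: "a" => no
Total occurrences: 3

3


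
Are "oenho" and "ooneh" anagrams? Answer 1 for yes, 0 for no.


Strings: "oenho", "ooneh"
Sorted first:  ehnoo
Sorted second: ehnoo
Sorted forms match => anagrams

1


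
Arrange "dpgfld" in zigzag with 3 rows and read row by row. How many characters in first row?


Zigzag "dpgfld" into 3 rows:
Placing characters:
  'd' => row 0
  'p' => row 1
  'g' => row 2
  'f' => row 1
  'l' => row 0
  'd' => row 1
Rows:
  Row 0: "dl"
  Row 1: "pfd"
  Row 2: "g"
First row length: 2

2


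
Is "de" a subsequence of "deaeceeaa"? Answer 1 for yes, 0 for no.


Check if "de" is a subsequence of "deaeceeaa"
Greedy scan:
  Position 0 ('d'): matches sub[0] = 'd'
  Position 1 ('e'): matches sub[1] = 'e'
  Position 2 ('a'): no match needed
  Position 3 ('e'): no match needed
  Position 4 ('c'): no match needed
  Position 5 ('e'): no match needed
  Position 6 ('e'): no match needed
  Position 7 ('a'): no match needed
  Position 8 ('a'): no match needed
All 2 characters matched => is a subsequence

1


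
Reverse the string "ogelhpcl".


Input: ogelhpcl
Reading characters right to left:
  Position 7: 'l'
  Position 6: 'c'
  Position 5: 'p'
  Position 4: 'h'
  Position 3: 'l'
  Position 2: 'e'
  Position 1: 'g'
  Position 0: 'o'
Reversed: lcphlego

lcphlego


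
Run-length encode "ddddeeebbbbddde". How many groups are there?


Input: ddddeeebbbbddde
Scanning for consecutive runs:
  Group 1: 'd' x 4 (positions 0-3)
  Group 2: 'e' x 3 (positions 4-6)
  Group 3: 'b' x 4 (positions 7-10)
  Group 4: 'd' x 3 (positions 11-13)
  Group 5: 'e' x 1 (positions 14-14)
Total groups: 5

5


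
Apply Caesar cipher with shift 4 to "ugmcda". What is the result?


Caesar cipher: shift "ugmcda" by 4
  'u' (pos 20) + 4 = pos 24 = 'y'
  'g' (pos 6) + 4 = pos 10 = 'k'
  'm' (pos 12) + 4 = pos 16 = 'q'
  'c' (pos 2) + 4 = pos 6 = 'g'
  'd' (pos 3) + 4 = pos 7 = 'h'
  'a' (pos 0) + 4 = pos 4 = 'e'
Result: ykqghe

ykqghe


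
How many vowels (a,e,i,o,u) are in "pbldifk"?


Input: pbldifk
Checking each character:
  'p' at position 0: consonant
  'b' at position 1: consonant
  'l' at position 2: consonant
  'd' at position 3: consonant
  'i' at position 4: vowel (running total: 1)
  'f' at position 5: consonant
  'k' at position 6: consonant
Total vowels: 1

1


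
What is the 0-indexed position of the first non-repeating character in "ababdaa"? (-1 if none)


Input: ababdaa
Character frequencies:
  'a': 4
  'b': 2
  'd': 1
Scanning left to right for freq == 1:
  Position 0 ('a'): freq=4, skip
  Position 1 ('b'): freq=2, skip
  Position 2 ('a'): freq=4, skip
  Position 3 ('b'): freq=2, skip
  Position 4 ('d'): unique! => answer = 4

4


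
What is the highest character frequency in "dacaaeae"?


Input: dacaaeae
Character counts:
  'a': 4
  'c': 1
  'd': 1
  'e': 2
Maximum frequency: 4

4


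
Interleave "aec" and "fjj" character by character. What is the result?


Interleaving "aec" and "fjj":
  Position 0: 'a' from first, 'f' from second => "af"
  Position 1: 'e' from first, 'j' from second => "ej"
  Position 2: 'c' from first, 'j' from second => "cj"
Result: afejcj

afejcj


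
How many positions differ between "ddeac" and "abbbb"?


Comparing "ddeac" and "abbbb" position by position:
  Position 0: 'd' vs 'a' => DIFFER
  Position 1: 'd' vs 'b' => DIFFER
  Position 2: 'e' vs 'b' => DIFFER
  Position 3: 'a' vs 'b' => DIFFER
  Position 4: 'c' vs 'b' => DIFFER
Positions that differ: 5

5


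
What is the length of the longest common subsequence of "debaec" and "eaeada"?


LCS of "debaec" and "eaeada"
DP table:
           e    a    e    a    d    a
      0    0    0    0    0    0    0
  d   0    0    0    0    0    1    1
  e   0    1    1    1    1    1    1
  b   0    1    1    1    1    1    1
  a   0    1    2    2    2    2    2
  e   0    1    2    3    3    3    3
  c   0    1    2    3    3    3    3
LCS length = dp[6][6] = 3

3
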